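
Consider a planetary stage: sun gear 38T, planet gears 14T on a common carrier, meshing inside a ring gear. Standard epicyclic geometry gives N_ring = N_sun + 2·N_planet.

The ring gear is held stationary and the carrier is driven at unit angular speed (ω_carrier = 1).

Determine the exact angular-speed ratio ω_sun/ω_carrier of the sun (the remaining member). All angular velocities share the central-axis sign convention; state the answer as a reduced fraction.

N_ring = 38 + 2·14 = 66
38(ω_s−ω_c) = −66(ω_r−ω_c),  ω_r=0, ω_c=1
ω_s = 1 − (66/38)(0−1) = 52/19
ω_s/ω_c = 52/19

52/19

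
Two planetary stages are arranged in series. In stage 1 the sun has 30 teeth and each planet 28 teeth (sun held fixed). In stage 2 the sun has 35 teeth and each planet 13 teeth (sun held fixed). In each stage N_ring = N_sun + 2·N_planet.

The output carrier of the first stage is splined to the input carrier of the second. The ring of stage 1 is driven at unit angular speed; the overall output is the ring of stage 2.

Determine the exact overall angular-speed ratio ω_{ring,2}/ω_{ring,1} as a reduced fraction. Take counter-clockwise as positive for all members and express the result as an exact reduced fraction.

2064/1769

Stage 1: N_ring = 30 + 2·28 = 86
Stage 1: 30(ω_s−ω_c) = −86(ω_r−ω_c),  ω_s=0, ω_r=1
Stage 1: 30(0−ω_c) = −86(1−ω_c)  ⇒  116ω_c = 86  ⇒  ω_c = 43/58
  ⇒ ω_c¹/ω_r¹ = 43/58
Stage 2: N_ring = 35 + 2·13 = 61
Stage 2: 35(ω_s−ω_c) = −61(ω_r−ω_c),  ω_s=0, ω_c=1
Stage 2: ω_r = 1 − (35/61)(0−1) = 96/61
  ⇒ ω_r²/ω_c² = 96/61
Coupling ω_c² = ω_c¹ ⇒ overall = 43/58 × 96/61 = 2064/1769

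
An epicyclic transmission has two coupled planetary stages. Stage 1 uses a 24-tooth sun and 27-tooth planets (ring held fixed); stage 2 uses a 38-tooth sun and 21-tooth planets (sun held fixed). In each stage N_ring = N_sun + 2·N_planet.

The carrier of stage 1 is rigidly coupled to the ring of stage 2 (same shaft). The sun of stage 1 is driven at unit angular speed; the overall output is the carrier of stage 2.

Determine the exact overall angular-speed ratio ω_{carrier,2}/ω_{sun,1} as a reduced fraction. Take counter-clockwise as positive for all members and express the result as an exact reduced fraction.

Stage 1: N_ring = 24 + 2·27 = 78
Stage 1: 24(ω_s−ω_c) = −78(ω_r−ω_c),  ω_r=0, ω_s=1
Stage 1: 24(1−ω_c) = −78(0−ω_c)  ⇒  102ω_c = 24  ⇒  ω_c = 4/17
  ⇒ ω_c¹/ω_s¹ = 4/17
Stage 2: N_ring = 38 + 2·21 = 80
Stage 2: 38(ω_s−ω_c) = −80(ω_r−ω_c),  ω_s=0, ω_r=1
Stage 2: 38(0−ω_c) = −80(1−ω_c)  ⇒  118ω_c = 80  ⇒  ω_c = 40/59
  ⇒ ω_c²/ω_r² = 40/59
Coupling ω_r² = ω_c¹ ⇒ overall = 4/17 × 40/59 = 160/1003

160/1003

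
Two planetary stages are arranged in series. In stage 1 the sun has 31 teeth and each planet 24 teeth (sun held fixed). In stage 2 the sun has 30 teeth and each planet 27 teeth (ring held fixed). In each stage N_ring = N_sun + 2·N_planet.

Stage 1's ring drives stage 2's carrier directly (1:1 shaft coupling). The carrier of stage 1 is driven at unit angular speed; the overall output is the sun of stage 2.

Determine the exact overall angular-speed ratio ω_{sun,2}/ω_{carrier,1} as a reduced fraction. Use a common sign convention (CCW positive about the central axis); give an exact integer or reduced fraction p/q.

418/79

Stage 1: N_ring = 31 + 2·24 = 79
Stage 1: 31(ω_s−ω_c) = −79(ω_r−ω_c),  ω_s=0, ω_c=1
Stage 1: ω_r = 1 − (31/79)(0−1) = 110/79
  ⇒ ω_r¹/ω_c¹ = 110/79
Stage 2: N_ring = 30 + 2·27 = 84
Stage 2: 30(ω_s−ω_c) = −84(ω_r−ω_c),  ω_r=0, ω_c=1
Stage 2: ω_s = 1 − (84/30)(0−1) = 19/5
  ⇒ ω_s²/ω_c² = 19/5
Coupling ω_c² = ω_r¹ ⇒ overall = 110/79 × 19/5 = 418/79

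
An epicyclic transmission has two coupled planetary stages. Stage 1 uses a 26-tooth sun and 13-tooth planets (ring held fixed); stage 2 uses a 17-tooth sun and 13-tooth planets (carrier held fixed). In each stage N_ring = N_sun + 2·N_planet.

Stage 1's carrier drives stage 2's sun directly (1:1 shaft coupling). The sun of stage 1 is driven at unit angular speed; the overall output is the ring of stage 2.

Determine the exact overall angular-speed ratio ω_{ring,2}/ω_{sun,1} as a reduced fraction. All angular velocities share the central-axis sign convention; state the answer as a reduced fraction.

Stage 1: N_ring = 26 + 2·13 = 52
Stage 1: 26(ω_s−ω_c) = −52(ω_r−ω_c),  ω_r=0, ω_s=1
Stage 1: 26(1−ω_c) = −52(0−ω_c)  ⇒  78ω_c = 26  ⇒  ω_c = 1/3
  ⇒ ω_c¹/ω_s¹ = 1/3
Stage 2: N_ring = 17 + 2·13 = 43
Stage 2: 17(ω_s−ω_c) = −43(ω_r−ω_c),  ω_c=0, ω_s=1
Stage 2: ω_r = 0 − (17/43)(1−0) = -17/43
  ⇒ ω_r²/ω_s² = -17/43
Coupling ω_s² = ω_c¹ ⇒ overall = 1/3 × -17/43 = -17/129

-17/129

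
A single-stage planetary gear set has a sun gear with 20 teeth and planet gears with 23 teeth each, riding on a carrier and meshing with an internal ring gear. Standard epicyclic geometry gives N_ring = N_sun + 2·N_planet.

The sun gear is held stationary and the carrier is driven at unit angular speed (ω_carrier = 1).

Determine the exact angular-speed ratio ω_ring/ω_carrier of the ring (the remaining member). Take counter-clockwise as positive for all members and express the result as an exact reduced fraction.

N_ring = 20 + 2·23 = 66
20(ω_s−ω_c) = −66(ω_r−ω_c),  ω_s=0, ω_c=1
ω_r = 1 − (20/66)(0−1) = 43/33
ω_r/ω_c = 43/33

43/33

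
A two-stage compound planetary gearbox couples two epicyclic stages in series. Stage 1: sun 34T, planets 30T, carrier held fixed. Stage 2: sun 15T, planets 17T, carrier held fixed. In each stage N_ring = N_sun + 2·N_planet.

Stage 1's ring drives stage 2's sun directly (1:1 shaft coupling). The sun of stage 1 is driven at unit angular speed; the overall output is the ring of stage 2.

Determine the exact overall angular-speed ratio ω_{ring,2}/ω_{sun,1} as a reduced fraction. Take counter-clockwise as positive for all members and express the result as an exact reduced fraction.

255/2303

Stage 1: N_ring = 34 + 2·30 = 94
Stage 1: 34(ω_s−ω_c) = −94(ω_r−ω_c),  ω_c=0, ω_s=1
Stage 1: ω_r = 0 − (34/94)(1−0) = -17/47
  ⇒ ω_r¹/ω_s¹ = -17/47
Stage 2: N_ring = 15 + 2·17 = 49
Stage 2: 15(ω_s−ω_c) = −49(ω_r−ω_c),  ω_c=0, ω_s=1
Stage 2: ω_r = 0 − (15/49)(1−0) = -15/49
  ⇒ ω_r²/ω_s² = -15/49
Coupling ω_s² = ω_r¹ ⇒ overall = -17/47 × -15/49 = 255/2303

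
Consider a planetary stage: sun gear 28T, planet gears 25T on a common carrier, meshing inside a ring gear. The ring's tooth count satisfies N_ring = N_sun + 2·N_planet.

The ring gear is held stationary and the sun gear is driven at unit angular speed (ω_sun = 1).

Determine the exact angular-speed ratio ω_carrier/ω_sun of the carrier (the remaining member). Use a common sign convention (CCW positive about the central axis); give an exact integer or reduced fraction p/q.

N_ring = 28 + 2·25 = 78
28(ω_s−ω_c) = −78(ω_r−ω_c),  ω_r=0, ω_s=1
28(1−ω_c) = −78(0−ω_c)  ⇒  106ω_c = 28  ⇒  ω_c = 14/53
ω_c/ω_s = 14/53

14/53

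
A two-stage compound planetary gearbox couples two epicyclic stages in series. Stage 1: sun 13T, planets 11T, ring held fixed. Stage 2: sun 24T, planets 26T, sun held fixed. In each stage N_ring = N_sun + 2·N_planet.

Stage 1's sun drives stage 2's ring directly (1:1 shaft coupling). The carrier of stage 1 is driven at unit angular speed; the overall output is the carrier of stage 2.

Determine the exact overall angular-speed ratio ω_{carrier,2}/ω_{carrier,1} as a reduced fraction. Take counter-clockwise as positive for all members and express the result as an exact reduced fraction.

912/325

Stage 1: N_ring = 13 + 2·11 = 35
Stage 1: 13(ω_s−ω_c) = −35(ω_r−ω_c),  ω_r=0, ω_c=1
Stage 1: ω_s = 1 − (35/13)(0−1) = 48/13
  ⇒ ω_s¹/ω_c¹ = 48/13
Stage 2: N_ring = 24 + 2·26 = 76
Stage 2: 24(ω_s−ω_c) = −76(ω_r−ω_c),  ω_s=0, ω_r=1
Stage 2: 24(0−ω_c) = −76(1−ω_c)  ⇒  100ω_c = 76  ⇒  ω_c = 19/25
  ⇒ ω_c²/ω_r² = 19/25
Coupling ω_r² = ω_s¹ ⇒ overall = 48/13 × 19/25 = 912/325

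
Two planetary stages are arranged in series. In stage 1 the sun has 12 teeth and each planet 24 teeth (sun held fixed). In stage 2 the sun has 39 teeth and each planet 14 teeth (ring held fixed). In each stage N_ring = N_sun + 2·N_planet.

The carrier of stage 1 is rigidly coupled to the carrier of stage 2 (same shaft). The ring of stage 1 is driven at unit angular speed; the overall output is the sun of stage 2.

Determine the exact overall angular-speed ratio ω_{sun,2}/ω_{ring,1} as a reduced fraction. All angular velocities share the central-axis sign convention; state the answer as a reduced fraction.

Stage 1: N_ring = 12 + 2·24 = 60
Stage 1: 12(ω_s−ω_c) = −60(ω_r−ω_c),  ω_s=0, ω_r=1
Stage 1: 12(0−ω_c) = −60(1−ω_c)  ⇒  72ω_c = 60  ⇒  ω_c = 5/6
  ⇒ ω_c¹/ω_r¹ = 5/6
Stage 2: N_ring = 39 + 2·14 = 67
Stage 2: 39(ω_s−ω_c) = −67(ω_r−ω_c),  ω_r=0, ω_c=1
Stage 2: ω_s = 1 − (67/39)(0−1) = 106/39
  ⇒ ω_s²/ω_c² = 106/39
Coupling ω_c² = ω_c¹ ⇒ overall = 5/6 × 106/39 = 265/117

265/117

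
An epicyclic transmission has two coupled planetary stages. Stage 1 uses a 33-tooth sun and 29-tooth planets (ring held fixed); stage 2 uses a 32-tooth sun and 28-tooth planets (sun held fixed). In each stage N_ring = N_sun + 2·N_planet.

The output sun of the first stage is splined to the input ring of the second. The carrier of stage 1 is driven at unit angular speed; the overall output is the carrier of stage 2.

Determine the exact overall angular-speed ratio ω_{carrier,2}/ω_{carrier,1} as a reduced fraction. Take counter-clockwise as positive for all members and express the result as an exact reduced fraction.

124/45

Stage 1: N_ring = 33 + 2·29 = 91
Stage 1: 33(ω_s−ω_c) = −91(ω_r−ω_c),  ω_r=0, ω_c=1
Stage 1: ω_s = 1 − (91/33)(0−1) = 124/33
  ⇒ ω_s¹/ω_c¹ = 124/33
Stage 2: N_ring = 32 + 2·28 = 88
Stage 2: 32(ω_s−ω_c) = −88(ω_r−ω_c),  ω_s=0, ω_r=1
Stage 2: 32(0−ω_c) = −88(1−ω_c)  ⇒  120ω_c = 88  ⇒  ω_c = 11/15
  ⇒ ω_c²/ω_r² = 11/15
Coupling ω_r² = ω_s¹ ⇒ overall = 124/33 × 11/15 = 124/45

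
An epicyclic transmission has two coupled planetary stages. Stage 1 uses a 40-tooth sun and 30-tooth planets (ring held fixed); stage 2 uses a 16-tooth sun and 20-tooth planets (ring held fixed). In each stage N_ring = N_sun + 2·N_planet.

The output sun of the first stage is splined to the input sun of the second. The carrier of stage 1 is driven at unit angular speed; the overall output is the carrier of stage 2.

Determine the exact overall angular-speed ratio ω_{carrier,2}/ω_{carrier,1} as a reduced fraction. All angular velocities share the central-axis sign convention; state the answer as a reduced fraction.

7/9

Stage 1: N_ring = 40 + 2·30 = 100
Stage 1: 40(ω_s−ω_c) = −100(ω_r−ω_c),  ω_r=0, ω_c=1
Stage 1: ω_s = 1 − (100/40)(0−1) = 7/2
  ⇒ ω_s¹/ω_c¹ = 7/2
Stage 2: N_ring = 16 + 2·20 = 56
Stage 2: 16(ω_s−ω_c) = −56(ω_r−ω_c),  ω_r=0, ω_s=1
Stage 2: 16(1−ω_c) = −56(0−ω_c)  ⇒  72ω_c = 16  ⇒  ω_c = 2/9
  ⇒ ω_c²/ω_s² = 2/9
Coupling ω_s² = ω_s¹ ⇒ overall = 7/2 × 2/9 = 7/9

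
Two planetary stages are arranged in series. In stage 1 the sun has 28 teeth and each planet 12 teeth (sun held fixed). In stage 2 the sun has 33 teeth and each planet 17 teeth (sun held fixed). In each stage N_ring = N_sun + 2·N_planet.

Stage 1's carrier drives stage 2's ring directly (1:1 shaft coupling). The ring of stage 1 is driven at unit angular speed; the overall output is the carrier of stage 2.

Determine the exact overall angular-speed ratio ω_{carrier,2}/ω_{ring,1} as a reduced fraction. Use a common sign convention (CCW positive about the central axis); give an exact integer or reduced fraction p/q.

871/2000

Stage 1: N_ring = 28 + 2·12 = 52
Stage 1: 28(ω_s−ω_c) = −52(ω_r−ω_c),  ω_s=0, ω_r=1
Stage 1: 28(0−ω_c) = −52(1−ω_c)  ⇒  80ω_c = 52  ⇒  ω_c = 13/20
  ⇒ ω_c¹/ω_r¹ = 13/20
Stage 2: N_ring = 33 + 2·17 = 67
Stage 2: 33(ω_s−ω_c) = −67(ω_r−ω_c),  ω_s=0, ω_r=1
Stage 2: 33(0−ω_c) = −67(1−ω_c)  ⇒  100ω_c = 67  ⇒  ω_c = 67/100
  ⇒ ω_c²/ω_r² = 67/100
Coupling ω_r² = ω_c¹ ⇒ overall = 13/20 × 67/100 = 871/2000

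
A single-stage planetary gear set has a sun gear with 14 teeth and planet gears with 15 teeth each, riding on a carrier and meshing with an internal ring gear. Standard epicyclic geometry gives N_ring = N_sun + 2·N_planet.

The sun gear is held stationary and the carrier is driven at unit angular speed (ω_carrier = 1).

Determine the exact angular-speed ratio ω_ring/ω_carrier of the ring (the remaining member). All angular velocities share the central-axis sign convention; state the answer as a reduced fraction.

29/22

N_ring = 14 + 2·15 = 44
14(ω_s−ω_c) = −44(ω_r−ω_c),  ω_s=0, ω_c=1
ω_r = 1 − (14/44)(0−1) = 29/22
ω_r/ω_c = 29/22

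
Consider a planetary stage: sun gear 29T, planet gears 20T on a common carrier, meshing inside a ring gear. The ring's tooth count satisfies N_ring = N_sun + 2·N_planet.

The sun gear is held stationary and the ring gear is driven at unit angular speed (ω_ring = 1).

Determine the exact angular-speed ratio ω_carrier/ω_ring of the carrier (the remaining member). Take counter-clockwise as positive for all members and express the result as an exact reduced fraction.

N_ring = 29 + 2·20 = 69
29(ω_s−ω_c) = −69(ω_r−ω_c),  ω_s=0, ω_r=1
29(0−ω_c) = −69(1−ω_c)  ⇒  98ω_c = 69  ⇒  ω_c = 69/98
ω_c/ω_r = 69/98

69/98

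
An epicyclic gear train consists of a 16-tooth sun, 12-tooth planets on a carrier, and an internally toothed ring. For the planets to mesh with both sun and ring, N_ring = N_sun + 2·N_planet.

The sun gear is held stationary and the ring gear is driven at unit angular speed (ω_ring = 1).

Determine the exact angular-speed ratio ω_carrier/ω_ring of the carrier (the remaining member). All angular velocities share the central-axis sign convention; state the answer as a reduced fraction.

5/7

N_ring = 16 + 2·12 = 40
16(ω_s−ω_c) = −40(ω_r−ω_c),  ω_s=0, ω_r=1
16(0−ω_c) = −40(1−ω_c)  ⇒  56ω_c = 40  ⇒  ω_c = 5/7
ω_c/ω_r = 5/7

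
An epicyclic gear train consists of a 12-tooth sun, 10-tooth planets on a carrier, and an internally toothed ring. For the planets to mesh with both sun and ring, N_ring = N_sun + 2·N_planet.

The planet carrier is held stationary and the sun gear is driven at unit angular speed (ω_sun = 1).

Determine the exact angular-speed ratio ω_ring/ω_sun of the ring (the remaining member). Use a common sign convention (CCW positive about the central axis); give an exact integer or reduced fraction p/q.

N_ring = 12 + 2·10 = 32
12(ω_s−ω_c) = −32(ω_r−ω_c),  ω_c=0, ω_s=1
ω_r = 0 − (12/32)(1−0) = -3/8
ω_r/ω_s = -3/8

-3/8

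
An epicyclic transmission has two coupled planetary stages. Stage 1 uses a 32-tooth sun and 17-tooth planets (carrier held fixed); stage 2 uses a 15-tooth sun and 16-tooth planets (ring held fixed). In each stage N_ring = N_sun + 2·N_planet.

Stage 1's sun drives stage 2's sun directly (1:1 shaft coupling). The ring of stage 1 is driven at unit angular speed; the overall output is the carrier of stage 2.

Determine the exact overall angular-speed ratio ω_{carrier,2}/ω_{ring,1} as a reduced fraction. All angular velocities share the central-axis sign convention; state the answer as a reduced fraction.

-495/992

Stage 1: N_ring = 32 + 2·17 = 66
Stage 1: 32(ω_s−ω_c) = −66(ω_r−ω_c),  ω_c=0, ω_r=1
Stage 1: ω_s = 0 − (66/32)(1−0) = -33/16
  ⇒ ω_s¹/ω_r¹ = -33/16
Stage 2: N_ring = 15 + 2·16 = 47
Stage 2: 15(ω_s−ω_c) = −47(ω_r−ω_c),  ω_r=0, ω_s=1
Stage 2: 15(1−ω_c) = −47(0−ω_c)  ⇒  62ω_c = 15  ⇒  ω_c = 15/62
  ⇒ ω_c²/ω_s² = 15/62
Coupling ω_s² = ω_s¹ ⇒ overall = -33/16 × 15/62 = -495/992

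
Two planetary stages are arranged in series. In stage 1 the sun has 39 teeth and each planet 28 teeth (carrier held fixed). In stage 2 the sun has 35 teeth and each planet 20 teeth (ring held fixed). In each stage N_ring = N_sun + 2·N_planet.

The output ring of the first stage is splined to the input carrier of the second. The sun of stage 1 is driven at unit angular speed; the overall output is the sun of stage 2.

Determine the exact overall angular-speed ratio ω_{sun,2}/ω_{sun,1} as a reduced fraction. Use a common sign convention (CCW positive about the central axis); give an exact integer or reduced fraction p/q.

-858/665

Stage 1: N_ring = 39 + 2·28 = 95
Stage 1: 39(ω_s−ω_c) = −95(ω_r−ω_c),  ω_c=0, ω_s=1
Stage 1: ω_r = 0 − (39/95)(1−0) = -39/95
  ⇒ ω_r¹/ω_s¹ = -39/95
Stage 2: N_ring = 35 + 2·20 = 75
Stage 2: 35(ω_s−ω_c) = −75(ω_r−ω_c),  ω_r=0, ω_c=1
Stage 2: ω_s = 1 − (75/35)(0−1) = 22/7
  ⇒ ω_s²/ω_c² = 22/7
Coupling ω_c² = ω_r¹ ⇒ overall = -39/95 × 22/7 = -858/665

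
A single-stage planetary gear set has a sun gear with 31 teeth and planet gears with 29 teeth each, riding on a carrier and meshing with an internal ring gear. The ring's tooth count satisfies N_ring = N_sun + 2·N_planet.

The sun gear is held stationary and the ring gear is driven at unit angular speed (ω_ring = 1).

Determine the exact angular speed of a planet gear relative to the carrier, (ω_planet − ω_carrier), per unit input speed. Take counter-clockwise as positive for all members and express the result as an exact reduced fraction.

N_ring = 31 + 2·29 = 89
31(ω_s−ω_c) = −89(ω_r−ω_c),  ω_s=0, ω_r=1
31(0−ω_c) = −89(1−ω_c)  ⇒  120ω_c = 89  ⇒  ω_c = 89/120
sun–planet: 31·(0−89/120) = −29·(ω_p−ω_c)  ⇒  ω_p−ω_c = −(31/29)·(-89/120) = 2759/3480

2759/3480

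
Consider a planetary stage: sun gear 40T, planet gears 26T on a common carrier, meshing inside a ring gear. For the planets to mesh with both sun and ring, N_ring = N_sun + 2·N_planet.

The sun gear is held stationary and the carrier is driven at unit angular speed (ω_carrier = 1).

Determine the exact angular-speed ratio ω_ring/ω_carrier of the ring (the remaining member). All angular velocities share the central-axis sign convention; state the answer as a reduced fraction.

33/23

N_ring = 40 + 2·26 = 92
40(ω_s−ω_c) = −92(ω_r−ω_c),  ω_s=0, ω_c=1
ω_r = 1 − (40/92)(0−1) = 33/23
ω_r/ω_c = 33/23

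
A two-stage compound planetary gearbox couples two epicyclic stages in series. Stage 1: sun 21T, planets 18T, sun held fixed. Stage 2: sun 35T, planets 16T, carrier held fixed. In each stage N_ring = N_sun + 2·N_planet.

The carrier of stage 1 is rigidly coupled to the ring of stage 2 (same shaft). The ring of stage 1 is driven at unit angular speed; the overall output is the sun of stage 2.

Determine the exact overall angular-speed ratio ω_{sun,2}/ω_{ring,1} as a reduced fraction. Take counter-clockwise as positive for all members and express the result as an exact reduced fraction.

Stage 1: N_ring = 21 + 2·18 = 57
Stage 1: 21(ω_s−ω_c) = −57(ω_r−ω_c),  ω_s=0, ω_r=1
Stage 1: 21(0−ω_c) = −57(1−ω_c)  ⇒  78ω_c = 57  ⇒  ω_c = 19/26
  ⇒ ω_c¹/ω_r¹ = 19/26
Stage 2: N_ring = 35 + 2·16 = 67
Stage 2: 35(ω_s−ω_c) = −67(ω_r−ω_c),  ω_c=0, ω_r=1
Stage 2: ω_s = 0 − (67/35)(1−0) = -67/35
  ⇒ ω_s²/ω_r² = -67/35
Coupling ω_r² = ω_c¹ ⇒ overall = 19/26 × -67/35 = -1273/910

-1273/910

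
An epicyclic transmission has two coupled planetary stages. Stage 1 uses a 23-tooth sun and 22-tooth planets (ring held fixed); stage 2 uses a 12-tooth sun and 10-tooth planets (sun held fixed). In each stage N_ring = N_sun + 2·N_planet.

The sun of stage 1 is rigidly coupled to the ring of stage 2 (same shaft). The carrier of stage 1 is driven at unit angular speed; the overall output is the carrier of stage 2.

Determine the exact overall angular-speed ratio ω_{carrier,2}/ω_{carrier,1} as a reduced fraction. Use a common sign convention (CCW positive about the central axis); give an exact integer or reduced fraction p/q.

Stage 1: N_ring = 23 + 2·22 = 67
Stage 1: 23(ω_s−ω_c) = −67(ω_r−ω_c),  ω_r=0, ω_c=1
Stage 1: ω_s = 1 − (67/23)(0−1) = 90/23
  ⇒ ω_s¹/ω_c¹ = 90/23
Stage 2: N_ring = 12 + 2·10 = 32
Stage 2: 12(ω_s−ω_c) = −32(ω_r−ω_c),  ω_s=0, ω_r=1
Stage 2: 12(0−ω_c) = −32(1−ω_c)  ⇒  44ω_c = 32  ⇒  ω_c = 8/11
  ⇒ ω_c²/ω_r² = 8/11
Coupling ω_r² = ω_s¹ ⇒ overall = 90/23 × 8/11 = 720/253

720/253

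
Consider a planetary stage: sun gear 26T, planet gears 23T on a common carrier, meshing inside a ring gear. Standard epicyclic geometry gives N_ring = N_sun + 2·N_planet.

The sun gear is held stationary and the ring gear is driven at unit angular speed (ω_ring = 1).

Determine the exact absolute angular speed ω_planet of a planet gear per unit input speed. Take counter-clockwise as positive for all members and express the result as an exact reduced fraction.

N_ring = 26 + 2·23 = 72
26(ω_s−ω_c) = −72(ω_r−ω_c),  ω_s=0, ω_r=1
26(0−ω_c) = −72(1−ω_c)  ⇒  98ω_c = 72  ⇒  ω_c = 36/49
sun–planet: 26·(0−36/49) = −23·(ω_p−ω_c)  ⇒  ω_p−ω_c = −(26/23)·(-36/49) = 936/1127
ω_p = 36/49 + 936/1127 = 36/23

36/23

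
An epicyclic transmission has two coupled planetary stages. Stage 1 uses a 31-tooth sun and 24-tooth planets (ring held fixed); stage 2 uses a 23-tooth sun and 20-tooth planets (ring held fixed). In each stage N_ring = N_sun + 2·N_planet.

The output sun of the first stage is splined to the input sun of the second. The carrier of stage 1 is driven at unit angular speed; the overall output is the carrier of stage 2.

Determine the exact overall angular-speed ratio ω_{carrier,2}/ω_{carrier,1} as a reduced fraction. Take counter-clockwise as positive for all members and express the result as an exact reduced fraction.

1265/1333

Stage 1: N_ring = 31 + 2·24 = 79
Stage 1: 31(ω_s−ω_c) = −79(ω_r−ω_c),  ω_r=0, ω_c=1
Stage 1: ω_s = 1 − (79/31)(0−1) = 110/31
  ⇒ ω_s¹/ω_c¹ = 110/31
Stage 2: N_ring = 23 + 2·20 = 63
Stage 2: 23(ω_s−ω_c) = −63(ω_r−ω_c),  ω_r=0, ω_s=1
Stage 2: 23(1−ω_c) = −63(0−ω_c)  ⇒  86ω_c = 23  ⇒  ω_c = 23/86
  ⇒ ω_c²/ω_s² = 23/86
Coupling ω_s² = ω_s¹ ⇒ overall = 110/31 × 23/86 = 1265/1333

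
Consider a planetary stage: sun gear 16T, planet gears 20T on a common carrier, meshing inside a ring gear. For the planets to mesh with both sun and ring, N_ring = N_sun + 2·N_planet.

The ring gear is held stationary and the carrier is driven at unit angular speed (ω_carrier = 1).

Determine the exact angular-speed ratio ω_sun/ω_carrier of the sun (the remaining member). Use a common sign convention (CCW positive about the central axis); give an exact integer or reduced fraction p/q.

9/2

N_ring = 16 + 2·20 = 56
16(ω_s−ω_c) = −56(ω_r−ω_c),  ω_r=0, ω_c=1
ω_s = 1 − (56/16)(0−1) = 9/2
ω_s/ω_c = 9/2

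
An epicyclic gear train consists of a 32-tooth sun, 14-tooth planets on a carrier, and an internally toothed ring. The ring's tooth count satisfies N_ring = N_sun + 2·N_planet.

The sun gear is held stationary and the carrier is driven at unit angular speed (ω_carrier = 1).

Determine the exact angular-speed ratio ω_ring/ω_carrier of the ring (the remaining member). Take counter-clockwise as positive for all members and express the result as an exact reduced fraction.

23/15

N_ring = 32 + 2·14 = 60
32(ω_s−ω_c) = −60(ω_r−ω_c),  ω_s=0, ω_c=1
ω_r = 1 − (32/60)(0−1) = 23/15
ω_r/ω_c = 23/15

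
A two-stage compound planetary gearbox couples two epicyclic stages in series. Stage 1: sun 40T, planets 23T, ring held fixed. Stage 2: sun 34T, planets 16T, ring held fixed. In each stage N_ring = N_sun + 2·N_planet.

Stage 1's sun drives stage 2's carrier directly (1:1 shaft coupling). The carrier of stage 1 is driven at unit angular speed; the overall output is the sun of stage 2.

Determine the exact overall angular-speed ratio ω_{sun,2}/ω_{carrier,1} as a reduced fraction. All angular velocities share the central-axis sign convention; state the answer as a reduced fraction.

315/34

Stage 1: N_ring = 40 + 2·23 = 86
Stage 1: 40(ω_s−ω_c) = −86(ω_r−ω_c),  ω_r=0, ω_c=1
Stage 1: ω_s = 1 − (86/40)(0−1) = 63/20
  ⇒ ω_s¹/ω_c¹ = 63/20
Stage 2: N_ring = 34 + 2·16 = 66
Stage 2: 34(ω_s−ω_c) = −66(ω_r−ω_c),  ω_r=0, ω_c=1
Stage 2: ω_s = 1 − (66/34)(0−1) = 50/17
  ⇒ ω_s²/ω_c² = 50/17
Coupling ω_c² = ω_s¹ ⇒ overall = 63/20 × 50/17 = 315/34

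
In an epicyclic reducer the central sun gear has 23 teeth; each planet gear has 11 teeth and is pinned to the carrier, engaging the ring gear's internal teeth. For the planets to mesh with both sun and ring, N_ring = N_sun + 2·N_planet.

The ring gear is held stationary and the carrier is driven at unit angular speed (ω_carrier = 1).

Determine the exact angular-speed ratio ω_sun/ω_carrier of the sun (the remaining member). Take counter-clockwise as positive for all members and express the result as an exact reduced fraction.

N_ring = 23 + 2·11 = 45
23(ω_s−ω_c) = −45(ω_r−ω_c),  ω_r=0, ω_c=1
ω_s = 1 − (45/23)(0−1) = 68/23
ω_s/ω_c = 68/23

68/23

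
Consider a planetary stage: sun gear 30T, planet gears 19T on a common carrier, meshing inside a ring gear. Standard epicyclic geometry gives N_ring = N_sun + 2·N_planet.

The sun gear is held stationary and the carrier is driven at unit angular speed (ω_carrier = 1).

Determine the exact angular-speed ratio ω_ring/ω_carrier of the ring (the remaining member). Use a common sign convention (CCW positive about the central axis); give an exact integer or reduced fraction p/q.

N_ring = 30 + 2·19 = 68
30(ω_s−ω_c) = −68(ω_r−ω_c),  ω_s=0, ω_c=1
ω_r = 1 − (30/68)(0−1) = 49/34
ω_r/ω_c = 49/34

49/34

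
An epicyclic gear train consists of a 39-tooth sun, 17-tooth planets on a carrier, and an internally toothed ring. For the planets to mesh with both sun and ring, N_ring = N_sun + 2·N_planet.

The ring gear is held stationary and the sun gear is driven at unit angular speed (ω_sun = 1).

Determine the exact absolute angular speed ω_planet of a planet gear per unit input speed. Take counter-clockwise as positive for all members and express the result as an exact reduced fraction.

-39/34

N_ring = 39 + 2·17 = 73
39(ω_s−ω_c) = −73(ω_r−ω_c),  ω_r=0, ω_s=1
39(1−ω_c) = −73(0−ω_c)  ⇒  112ω_c = 39  ⇒  ω_c = 39/112
sun–planet: 39·(1−39/112) = −17·(ω_p−ω_c)  ⇒  ω_p−ω_c = −(39/17)·(73/112) = -2847/1904
ω_p = 39/112 − 2847/1904 = -39/34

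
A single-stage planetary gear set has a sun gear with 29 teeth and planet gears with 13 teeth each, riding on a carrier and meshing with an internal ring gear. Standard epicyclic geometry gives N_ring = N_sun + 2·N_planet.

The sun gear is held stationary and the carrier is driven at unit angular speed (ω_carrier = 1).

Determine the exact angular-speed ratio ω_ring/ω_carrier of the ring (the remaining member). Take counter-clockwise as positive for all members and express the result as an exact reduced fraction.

84/55

N_ring = 29 + 2·13 = 55
29(ω_s−ω_c) = −55(ω_r−ω_c),  ω_s=0, ω_c=1
ω_r = 1 − (29/55)(0−1) = 84/55
ω_r/ω_c = 84/55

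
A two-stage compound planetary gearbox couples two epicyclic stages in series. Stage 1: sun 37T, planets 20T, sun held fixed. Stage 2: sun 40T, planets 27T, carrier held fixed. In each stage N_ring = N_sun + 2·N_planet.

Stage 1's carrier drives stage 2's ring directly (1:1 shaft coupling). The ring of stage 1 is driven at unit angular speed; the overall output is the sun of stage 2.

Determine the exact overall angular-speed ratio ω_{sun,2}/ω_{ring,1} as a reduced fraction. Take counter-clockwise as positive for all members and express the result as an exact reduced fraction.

-3619/2280

Stage 1: N_ring = 37 + 2·20 = 77
Stage 1: 37(ω_s−ω_c) = −77(ω_r−ω_c),  ω_s=0, ω_r=1
Stage 1: 37(0−ω_c) = −77(1−ω_c)  ⇒  114ω_c = 77  ⇒  ω_c = 77/114
  ⇒ ω_c¹/ω_r¹ = 77/114
Stage 2: N_ring = 40 + 2·27 = 94
Stage 2: 40(ω_s−ω_c) = −94(ω_r−ω_c),  ω_c=0, ω_r=1
Stage 2: ω_s = 0 − (94/40)(1−0) = -47/20
  ⇒ ω_s²/ω_r² = -47/20
Coupling ω_r² = ω_c¹ ⇒ overall = 77/114 × -47/20 = -3619/2280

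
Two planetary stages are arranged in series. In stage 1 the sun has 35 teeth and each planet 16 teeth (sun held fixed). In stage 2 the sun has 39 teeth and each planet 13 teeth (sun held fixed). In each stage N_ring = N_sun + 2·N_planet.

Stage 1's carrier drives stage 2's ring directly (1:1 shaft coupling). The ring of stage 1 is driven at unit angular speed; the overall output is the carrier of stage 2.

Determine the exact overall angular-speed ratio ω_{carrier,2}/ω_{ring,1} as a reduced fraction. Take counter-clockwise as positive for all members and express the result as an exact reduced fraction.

335/816

Stage 1: N_ring = 35 + 2·16 = 67
Stage 1: 35(ω_s−ω_c) = −67(ω_r−ω_c),  ω_s=0, ω_r=1
Stage 1: 35(0−ω_c) = −67(1−ω_c)  ⇒  102ω_c = 67  ⇒  ω_c = 67/102
  ⇒ ω_c¹/ω_r¹ = 67/102
Stage 2: N_ring = 39 + 2·13 = 65
Stage 2: 39(ω_s−ω_c) = −65(ω_r−ω_c),  ω_s=0, ω_r=1
Stage 2: 39(0−ω_c) = −65(1−ω_c)  ⇒  104ω_c = 65  ⇒  ω_c = 5/8
  ⇒ ω_c²/ω_r² = 5/8
Coupling ω_r² = ω_c¹ ⇒ overall = 67/102 × 5/8 = 335/816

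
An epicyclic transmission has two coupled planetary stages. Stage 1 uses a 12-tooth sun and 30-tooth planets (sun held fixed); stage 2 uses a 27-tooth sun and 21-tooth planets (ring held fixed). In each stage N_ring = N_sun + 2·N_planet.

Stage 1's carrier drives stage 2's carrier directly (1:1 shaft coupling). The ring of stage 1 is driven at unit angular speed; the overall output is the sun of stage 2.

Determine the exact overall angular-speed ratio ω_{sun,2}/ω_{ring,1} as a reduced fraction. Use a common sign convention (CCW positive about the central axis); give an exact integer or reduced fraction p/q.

Stage 1: N_ring = 12 + 2·30 = 72
Stage 1: 12(ω_s−ω_c) = −72(ω_r−ω_c),  ω_s=0, ω_r=1
Stage 1: 12(0−ω_c) = −72(1−ω_c)  ⇒  84ω_c = 72  ⇒  ω_c = 6/7
  ⇒ ω_c¹/ω_r¹ = 6/7
Stage 2: N_ring = 27 + 2·21 = 69
Stage 2: 27(ω_s−ω_c) = −69(ω_r−ω_c),  ω_r=0, ω_c=1
Stage 2: ω_s = 1 − (69/27)(0−1) = 32/9
  ⇒ ω_s²/ω_c² = 32/9
Coupling ω_c² = ω_c¹ ⇒ overall = 6/7 × 32/9 = 64/21

64/21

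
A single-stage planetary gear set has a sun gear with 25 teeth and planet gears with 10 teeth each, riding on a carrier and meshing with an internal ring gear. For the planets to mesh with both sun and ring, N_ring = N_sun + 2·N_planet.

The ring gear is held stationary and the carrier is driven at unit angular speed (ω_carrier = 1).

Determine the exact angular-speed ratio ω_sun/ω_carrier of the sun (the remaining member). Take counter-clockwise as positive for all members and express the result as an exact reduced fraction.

N_ring = 25 + 2·10 = 45
25(ω_s−ω_c) = −45(ω_r−ω_c),  ω_r=0, ω_c=1
ω_s = 1 − (45/25)(0−1) = 14/5
ω_s/ω_c = 14/5

14/5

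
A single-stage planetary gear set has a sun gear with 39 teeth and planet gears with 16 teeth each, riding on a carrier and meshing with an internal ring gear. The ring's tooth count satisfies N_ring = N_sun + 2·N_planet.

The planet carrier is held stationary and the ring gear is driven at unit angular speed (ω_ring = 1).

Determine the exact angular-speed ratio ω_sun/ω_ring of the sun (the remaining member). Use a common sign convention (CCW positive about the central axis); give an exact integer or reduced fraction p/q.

-71/39

N_ring = 39 + 2·16 = 71
39(ω_s−ω_c) = −71(ω_r−ω_c),  ω_c=0, ω_r=1
ω_s = 0 − (71/39)(1−0) = -71/39
ω_s/ω_r = -71/39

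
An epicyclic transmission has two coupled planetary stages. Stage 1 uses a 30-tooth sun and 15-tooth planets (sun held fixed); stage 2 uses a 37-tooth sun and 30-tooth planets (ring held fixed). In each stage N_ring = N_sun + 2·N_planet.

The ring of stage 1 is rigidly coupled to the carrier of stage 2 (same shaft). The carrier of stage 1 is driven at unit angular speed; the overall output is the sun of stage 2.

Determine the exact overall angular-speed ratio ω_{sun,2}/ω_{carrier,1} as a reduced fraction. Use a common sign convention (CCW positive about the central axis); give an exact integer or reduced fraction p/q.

Stage 1: N_ring = 30 + 2·15 = 60
Stage 1: 30(ω_s−ω_c) = −60(ω_r−ω_c),  ω_s=0, ω_c=1
Stage 1: ω_r = 1 − (30/60)(0−1) = 3/2
  ⇒ ω_r¹/ω_c¹ = 3/2
Stage 2: N_ring = 37 + 2·30 = 97
Stage 2: 37(ω_s−ω_c) = −97(ω_r−ω_c),  ω_r=0, ω_c=1
Stage 2: ω_s = 1 − (97/37)(0−1) = 134/37
  ⇒ ω_s²/ω_c² = 134/37
Coupling ω_c² = ω_r¹ ⇒ overall = 3/2 × 134/37 = 201/37

201/37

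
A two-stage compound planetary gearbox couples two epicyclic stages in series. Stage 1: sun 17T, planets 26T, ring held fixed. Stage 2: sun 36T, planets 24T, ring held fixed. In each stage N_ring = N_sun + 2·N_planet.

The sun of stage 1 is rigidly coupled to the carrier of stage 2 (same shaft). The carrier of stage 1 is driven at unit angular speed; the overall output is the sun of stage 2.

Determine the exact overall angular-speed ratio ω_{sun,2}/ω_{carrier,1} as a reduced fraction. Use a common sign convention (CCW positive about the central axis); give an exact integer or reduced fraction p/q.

Stage 1: N_ring = 17 + 2·26 = 69
Stage 1: 17(ω_s−ω_c) = −69(ω_r−ω_c),  ω_r=0, ω_c=1
Stage 1: ω_s = 1 − (69/17)(0−1) = 86/17
  ⇒ ω_s¹/ω_c¹ = 86/17
Stage 2: N_ring = 36 + 2·24 = 84
Stage 2: 36(ω_s−ω_c) = −84(ω_r−ω_c),  ω_r=0, ω_c=1
Stage 2: ω_s = 1 − (84/36)(0−1) = 10/3
  ⇒ ω_s²/ω_c² = 10/3
Coupling ω_c² = ω_s¹ ⇒ overall = 86/17 × 10/3 = 860/51

860/51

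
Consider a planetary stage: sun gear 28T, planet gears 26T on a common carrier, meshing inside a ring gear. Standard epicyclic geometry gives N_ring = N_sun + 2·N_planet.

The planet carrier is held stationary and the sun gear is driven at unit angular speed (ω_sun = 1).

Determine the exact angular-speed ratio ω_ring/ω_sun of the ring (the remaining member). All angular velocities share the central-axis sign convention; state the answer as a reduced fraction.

N_ring = 28 + 2·26 = 80
28(ω_s−ω_c) = −80(ω_r−ω_c),  ω_c=0, ω_s=1
ω_r = 0 − (28/80)(1−0) = -7/20
ω_r/ω_s = -7/20

-7/20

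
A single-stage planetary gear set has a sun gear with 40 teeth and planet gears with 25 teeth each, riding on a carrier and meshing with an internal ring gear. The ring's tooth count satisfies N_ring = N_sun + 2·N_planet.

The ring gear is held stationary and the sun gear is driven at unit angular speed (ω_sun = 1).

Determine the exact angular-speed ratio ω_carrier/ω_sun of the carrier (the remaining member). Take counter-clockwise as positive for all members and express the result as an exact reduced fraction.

N_ring = 40 + 2·25 = 90
40(ω_s−ω_c) = −90(ω_r−ω_c),  ω_r=0, ω_s=1
40(1−ω_c) = −90(0−ω_c)  ⇒  130ω_c = 40  ⇒  ω_c = 4/13
ω_c/ω_s = 4/13

4/13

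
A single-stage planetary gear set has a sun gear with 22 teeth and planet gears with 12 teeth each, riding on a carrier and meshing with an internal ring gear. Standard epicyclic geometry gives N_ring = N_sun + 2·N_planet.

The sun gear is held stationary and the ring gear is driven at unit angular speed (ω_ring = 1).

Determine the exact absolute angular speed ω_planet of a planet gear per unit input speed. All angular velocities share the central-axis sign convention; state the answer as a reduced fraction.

N_ring = 22 + 2·12 = 46
22(ω_s−ω_c) = −46(ω_r−ω_c),  ω_s=0, ω_r=1
22(0−ω_c) = −46(1−ω_c)  ⇒  68ω_c = 46  ⇒  ω_c = 23/34
sun–planet: 22·(0−23/34) = −12·(ω_p−ω_c)  ⇒  ω_p−ω_c = −(22/12)·(-23/34) = 253/204
ω_p = 23/34 + 253/204 = 23/12

23/12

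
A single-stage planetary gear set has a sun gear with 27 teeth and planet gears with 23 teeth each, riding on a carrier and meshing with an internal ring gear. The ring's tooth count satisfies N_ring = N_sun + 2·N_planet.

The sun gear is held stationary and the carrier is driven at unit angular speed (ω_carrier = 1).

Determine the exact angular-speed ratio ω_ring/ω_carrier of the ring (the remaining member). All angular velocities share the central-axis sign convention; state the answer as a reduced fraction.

N_ring = 27 + 2·23 = 73
27(ω_s−ω_c) = −73(ω_r−ω_c),  ω_s=0, ω_c=1
ω_r = 1 − (27/73)(0−1) = 100/73
ω_r/ω_c = 100/73

100/73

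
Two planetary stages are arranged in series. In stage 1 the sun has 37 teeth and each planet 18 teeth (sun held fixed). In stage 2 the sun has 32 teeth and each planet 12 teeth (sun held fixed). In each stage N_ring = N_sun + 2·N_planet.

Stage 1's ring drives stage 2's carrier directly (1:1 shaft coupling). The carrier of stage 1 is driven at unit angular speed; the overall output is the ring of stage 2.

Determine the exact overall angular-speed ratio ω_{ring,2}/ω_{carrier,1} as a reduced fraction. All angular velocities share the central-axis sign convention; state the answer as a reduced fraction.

1210/511

Stage 1: N_ring = 37 + 2·18 = 73
Stage 1: 37(ω_s−ω_c) = −73(ω_r−ω_c),  ω_s=0, ω_c=1
Stage 1: ω_r = 1 − (37/73)(0−1) = 110/73
  ⇒ ω_r¹/ω_c¹ = 110/73
Stage 2: N_ring = 32 + 2·12 = 56
Stage 2: 32(ω_s−ω_c) = −56(ω_r−ω_c),  ω_s=0, ω_c=1
Stage 2: ω_r = 1 − (32/56)(0−1) = 11/7
  ⇒ ω_r²/ω_c² = 11/7
Coupling ω_c² = ω_r¹ ⇒ overall = 110/73 × 11/7 = 1210/511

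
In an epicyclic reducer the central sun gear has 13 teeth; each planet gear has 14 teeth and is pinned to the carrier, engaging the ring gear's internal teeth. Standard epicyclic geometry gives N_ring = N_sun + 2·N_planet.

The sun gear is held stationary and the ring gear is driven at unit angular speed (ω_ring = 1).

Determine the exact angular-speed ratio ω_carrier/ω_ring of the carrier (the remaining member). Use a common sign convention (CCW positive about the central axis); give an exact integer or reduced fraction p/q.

N_ring = 13 + 2·14 = 41
13(ω_s−ω_c) = −41(ω_r−ω_c),  ω_s=0, ω_r=1
13(0−ω_c) = −41(1−ω_c)  ⇒  54ω_c = 41  ⇒  ω_c = 41/54
ω_c/ω_r = 41/54

41/54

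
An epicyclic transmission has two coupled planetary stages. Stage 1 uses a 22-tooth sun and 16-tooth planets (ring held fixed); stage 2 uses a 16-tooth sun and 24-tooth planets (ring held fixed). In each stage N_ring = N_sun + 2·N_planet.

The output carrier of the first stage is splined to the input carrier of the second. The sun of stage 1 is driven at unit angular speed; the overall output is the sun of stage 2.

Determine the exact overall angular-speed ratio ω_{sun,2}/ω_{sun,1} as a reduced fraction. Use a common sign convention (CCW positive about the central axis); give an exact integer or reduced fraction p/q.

Stage 1: N_ring = 22 + 2·16 = 54
Stage 1: 22(ω_s−ω_c) = −54(ω_r−ω_c),  ω_r=0, ω_s=1
Stage 1: 22(1−ω_c) = −54(0−ω_c)  ⇒  76ω_c = 22  ⇒  ω_c = 11/38
  ⇒ ω_c¹/ω_s¹ = 11/38
Stage 2: N_ring = 16 + 2·24 = 64
Stage 2: 16(ω_s−ω_c) = −64(ω_r−ω_c),  ω_r=0, ω_c=1
Stage 2: ω_s = 1 − (64/16)(0−1) = 5
  ⇒ ω_s²/ω_c² = 5
Coupling ω_c² = ω_c¹ ⇒ overall = 11/38 × 5 = 55/38

55/38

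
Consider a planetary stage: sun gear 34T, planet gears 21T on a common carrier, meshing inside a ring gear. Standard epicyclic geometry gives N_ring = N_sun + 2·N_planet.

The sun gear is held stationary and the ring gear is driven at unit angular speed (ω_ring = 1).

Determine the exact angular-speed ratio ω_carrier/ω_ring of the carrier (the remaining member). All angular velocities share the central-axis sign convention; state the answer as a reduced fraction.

38/55

N_ring = 34 + 2·21 = 76
34(ω_s−ω_c) = −76(ω_r−ω_c),  ω_s=0, ω_r=1
34(0−ω_c) = −76(1−ω_c)  ⇒  110ω_c = 76  ⇒  ω_c = 38/55
ω_c/ω_r = 38/55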